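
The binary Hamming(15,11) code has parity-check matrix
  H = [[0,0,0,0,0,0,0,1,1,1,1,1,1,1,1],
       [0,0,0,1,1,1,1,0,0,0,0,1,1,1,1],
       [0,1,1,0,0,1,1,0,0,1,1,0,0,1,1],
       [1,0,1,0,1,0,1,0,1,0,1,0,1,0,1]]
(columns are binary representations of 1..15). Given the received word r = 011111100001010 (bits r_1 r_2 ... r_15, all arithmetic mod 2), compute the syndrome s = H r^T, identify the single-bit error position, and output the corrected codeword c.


s = (0, 0, 1, 1)^T, error position = 3, corrected codeword c = 010111100001010

Compute s = H r^T mod 2 one row at a time:
  s_1 = 0 + 0 + 0 + 0 + 1 + 0 + 1 + 0 = 2 ≡ 0 (mod 2).
  s_2 = 1 + 1 + 1 + 1 + 1 + 0 + 1 + 0 = 6 ≡ 0 (mod 2).
  s_3 = 1 + 1 + 1 + 1 + 0 + 0 + 1 + 0 = 5 ≡ 1 (mod 2).
  s_4 = 0 + 1 + 1 + 1 + 0 + 0 + 0 + 0 = 3 ≡ 1 (mod 2).
s = (0, 0, 1, 1)^T — this equals column 3 of H (binary 0011), so error is at position 3.
Correct: flip bit 3 of r = 011111100001010 to get c = 010111100001010.


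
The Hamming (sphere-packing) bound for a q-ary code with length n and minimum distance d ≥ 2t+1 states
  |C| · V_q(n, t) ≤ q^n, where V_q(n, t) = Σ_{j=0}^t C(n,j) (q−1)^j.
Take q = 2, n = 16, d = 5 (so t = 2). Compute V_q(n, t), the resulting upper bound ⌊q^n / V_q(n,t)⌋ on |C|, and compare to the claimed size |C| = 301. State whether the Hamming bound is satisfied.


V_q(n, t) = 137, q^n = 65536, Hamming bound = 478, |C| = 301 ≤ bound (satisfied).

Step 1: Compute V_q(n, t) = Σ_{j=0}^2 C(n, j) (q−1)^j.
  j = 0: C(16,0)·(1)^0 = 1·1 = 1.
  j = 1: C(16,1)·(1)^1 = 16·1 = 16.
  j = 2: C(16,2)·(1)^2 = 120·1 = 120.
  V_q(n, t) = 1 + 16 + 120 = 137.
Step 2: q^n = 2^16 = 65536.
Step 3: Hamming bound ⌊q^n / V_q(n,t)⌋ = ⌊65536/137⌋ = 478.
Step 4: Compare |C| = 301 to 478: satisfied.
The claimed |C| lies below the Hamming bound.


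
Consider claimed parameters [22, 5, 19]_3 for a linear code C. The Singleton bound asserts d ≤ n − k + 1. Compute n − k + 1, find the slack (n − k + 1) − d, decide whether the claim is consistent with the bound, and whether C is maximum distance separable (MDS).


Singleton RHS = n − k + 1 = 18, slack = -1, bound violated (no such code; not MDS).

Singleton bound: d ≤ n − k + 1.
Here n = 22, k = 5, so n − k + 1 = 18.
Given d = 19, check d ≤ 18: NO.
Slack = (n − k + 1) − d = -1.
The slack is negative: d = 19 exceeds n − k + 1 = 18 by 1, so the Singleton bound is violated and no linear [22, 5, 19]_3 code can exist. In particular it is not MDS (MDS requires d = n − k + 1 exactly).
Description: the claimed parameters are [22, 5, 19]_3; such a code would be impossible (violates the Singleton bound).


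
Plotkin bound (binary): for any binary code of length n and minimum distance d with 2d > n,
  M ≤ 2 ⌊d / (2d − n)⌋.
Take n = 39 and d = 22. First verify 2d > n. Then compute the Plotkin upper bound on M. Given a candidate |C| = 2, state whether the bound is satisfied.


Plotkin bound M ≤ 8; given |C| = 2 ≤ bound (satisfied).

Check applicability: 2d = 44, n = 39.
2d − n = 5 > 0, so Plotkin applies.
Compute d/(2d−n) = 22/5 ≈ 4.4000.
⌊d/(2d−n)⌋ = 4.
Plotkin bound: M ≤ 2·4 = 8.
Given |C| = 2, check: satisfied.
This |C| is below the Plotkin bound.


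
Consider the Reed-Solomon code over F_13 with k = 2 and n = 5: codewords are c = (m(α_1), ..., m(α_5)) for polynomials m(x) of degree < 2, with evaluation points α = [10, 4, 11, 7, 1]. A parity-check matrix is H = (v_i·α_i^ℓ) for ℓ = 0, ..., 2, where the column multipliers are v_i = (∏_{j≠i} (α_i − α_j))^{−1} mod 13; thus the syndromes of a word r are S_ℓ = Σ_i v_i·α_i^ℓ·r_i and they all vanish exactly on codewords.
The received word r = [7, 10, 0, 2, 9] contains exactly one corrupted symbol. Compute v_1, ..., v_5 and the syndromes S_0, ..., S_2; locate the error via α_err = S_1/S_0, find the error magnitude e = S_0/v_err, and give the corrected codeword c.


S = (7, 7, 7), error at position 5, error magnitude e = 4, c = [7, 10, 0, 2, 5].

Step 1: column multipliers v_i = (∏_{j≠i}(α_i − α_j))^{−1} mod 13.
  i = 1 (α = 10): (10−4)(10−11)(10−7)(10−1) = 6·(−1)·3·9 = −162 ≡ 7, so v_1 = 7^{−1} = 2 (mod 13).
  i = 2 (α = 4): (4−10)(4−11)(4−7)(4−1) = (−6)·(−7)·(−3)·3 = −378 ≡ 12, so v_2 = 12^{−1} = 12 (mod 13).
  i = 3 (α = 11): (11−10)(11−4)(11−7)(11−1) = 1·7·4·10 = 280 ≡ 7, so v_3 = 7^{−1} = 2 (mod 13).
  i = 4 (α = 7): (7−10)(7−4)(7−11)(7−1) = (−3)·3·(−4)·6 = 216 ≡ 8, so v_4 = 8^{−1} = 5 (mod 13).
  i = 5 (α = 1): (1−10)(1−4)(1−11)(1−7) = (−9)·(−3)·(−10)·(−6) = 1620 ≡ 8, so v_5 = 8^{−1} = 5 (mod 13).
  v = [2, 12, 2, 5, 5].
Step 2: syndromes of r = [7, 10, 0, 2, 9] (all sums mod 13).
  S_0 = Σ v_i r_i = 2·7 + 12·10 + 2·0 + 5·2 + 5·9 = 189 ≡ 7.
  S_1 = Σ v_i α_i r_i = 2·10·7 + 12·4·10 + 2·11·0 + 5·7·2 + 5·1·9 = 735 ≡ 7.
  α_i^2 mod 13 = [9, 3, 4, 10, 1].
  S_2 = Σ v_i α_i^2 r_i = 2·9·7 + 12·3·10 + 2·4·0 + 5·10·2 + 5·1·9 = 631 ≡ 7.
  S = (7, 7, 7) ≠ 0, so r is not a codeword (an error is present).
Step 3: locate the error. For a single error e at position i, S_ℓ = v_i·e·α_i^ℓ, so α_err = S_1/S_0.
  S_0^{−1} = 7^{−1} = 2 (mod 13), so α_err = 7·2 = 14 ≡ 1 = α_5. Error position i = 5.
  Consistency check: S_2/S_1 = 7·2 = 14 ≡ 1 = α_err ✓ (single-error assumption holds).
Step 4: error magnitude e = S_0/v_5 = S_0·∏_{j≠5}(α_5 − α_j) = 7·8 = 56 ≡ 4 (mod 13).
Step 5: correct position 5: c_5 = r_5 − e = 9 − 4 ≡ 5 (mod 13). Hence c = [7, 10, 0, 2, 5].
  Check: interpolating c through the α_i gives m(x) = 12 + 6·x (degree < 2) with m(α_i) = c_i for every i, so c is indeed a codeword.


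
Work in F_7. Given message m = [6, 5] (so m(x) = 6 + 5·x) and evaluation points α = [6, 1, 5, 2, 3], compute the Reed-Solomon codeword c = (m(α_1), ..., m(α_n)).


c = [1, 4, 3, 2, 0]

Message polynomial: m(x) = 6 + 5·x (mod 7).
For each evaluation point α_i, compute m(α_i) mod 7:
  α_1 = 6: Horner steps 5 → 1, so m(6) = 1.
  α_2 = 1: Horner steps 5 → 4, so m(1) = 4.
  α_3 = 5: Horner steps 5 → 3, so m(5) = 3.
  α_4 = 2: Horner steps 5 → 2, so m(2) = 2.
  α_5 = 3: Horner steps 5 → 0, so m(3) = 0.
Codeword c = [1, 4, 3, 2, 0] ∈ F_7^5.


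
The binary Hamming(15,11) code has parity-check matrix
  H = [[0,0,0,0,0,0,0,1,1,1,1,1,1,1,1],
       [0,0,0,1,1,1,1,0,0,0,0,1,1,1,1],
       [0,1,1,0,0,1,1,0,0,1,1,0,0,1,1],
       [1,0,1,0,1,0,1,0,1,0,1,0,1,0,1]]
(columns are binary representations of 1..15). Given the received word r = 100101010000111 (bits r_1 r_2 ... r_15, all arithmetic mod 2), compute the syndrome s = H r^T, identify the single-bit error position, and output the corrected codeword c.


s = (0, 1, 1, 1)^T, error position = 7, corrected codeword c = 100101110000111

Compute s = H r^T mod 2 one row at a time:
  s_1 = 1 + 0 + 0 + 0 + 0 + 1 + 1 + 1 = 4 ≡ 0 (mod 2).
  s_2 = 1 + 0 + 1 + 0 + 0 + 1 + 1 + 1 = 5 ≡ 1 (mod 2).
  s_3 = 0 + 0 + 1 + 0 + 0 + 0 + 1 + 1 = 3 ≡ 1 (mod 2).
  s_4 = 1 + 0 + 0 + 0 + 0 + 0 + 1 + 1 = 3 ≡ 1 (mod 2).
s = (0, 1, 1, 1)^T — this equals column 7 of H (binary 0111), so error is at position 7.
Correct: flip bit 7 of r = 100101010000111 to get c = 100101110000111.


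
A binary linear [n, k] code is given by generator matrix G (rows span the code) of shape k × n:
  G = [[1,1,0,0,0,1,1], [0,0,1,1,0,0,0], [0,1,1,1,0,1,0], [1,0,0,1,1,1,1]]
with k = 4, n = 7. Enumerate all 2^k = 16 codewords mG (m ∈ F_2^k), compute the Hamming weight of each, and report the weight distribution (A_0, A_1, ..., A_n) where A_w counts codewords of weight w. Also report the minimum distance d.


Weight distribution: A_0 = 1, A_2 = 3, A_3 = 4, A_4 = 3, A_5 = 4, A_6 = 1. Minimum distance d = 2.

Enumerate all 2^4 = 16 messages m ∈ F_2^4.
For each, compute codeword c = mG in F_2^7, then tally its weight.
  m = 0000 → c = 0000000, weight = 0.
  m = 1000 → c = 1100011, weight = 4.
  m = 0100 → c = 0011000, weight = 2.
  m = 1100 → c = 1111011, weight = 6.
  m = 0010 → c = 0111010, weight = 4.
  m = 1010 → c = 1011001, weight = 4.
  m = 0110 → c = 0100010, weight = 2.
  m = 1110 → c = 1000001, weight = 2.
  m = 0001 → c = 1001111, weight = 5.
  m = 1001 → c = 0101100, weight = 3.
  m = 0101 → c = 1010111, weight = 5.
  m = 1101 → c = 0110100, weight = 3.
  m = 0011 → c = 1110101, weight = 5.
  m = 1011 → c = 0010110, weight = 3.
  m = 0111 → c = 1101101, weight = 5.
  m = 1111 → c = 0001110, weight = 3.
Tally weights:
  weight 0: 1 codewords.
  weight 2: 3 codewords.
  weight 3: 4 codewords.
  weight 4: 3 codewords.
  weight 5: 4 codewords.
  weight 6: 1 codewords.
Minimum distance d = smallest w > 0 with A_w > 0 = 2.
Sanity: Σ A_w = 16 = 2^4 = 16 ✓.


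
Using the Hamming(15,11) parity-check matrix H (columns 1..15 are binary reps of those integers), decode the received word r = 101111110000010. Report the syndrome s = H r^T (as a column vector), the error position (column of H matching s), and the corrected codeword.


s = (0, 1, 0, 0)^T, error position = 4, corrected codeword c = 101011110000010

Compute s = H r^T mod 2 one row at a time:
  s_1 = 1 + 0 + 0 + 0 + 0 + 0 + 1 + 0 = 2 ≡ 0 (mod 2).
  s_2 = 1 + 1 + 1 + 1 + 0 + 0 + 1 + 0 = 5 ≡ 1 (mod 2).
  s_3 = 0 + 1 + 1 + 1 + 0 + 0 + 1 + 0 = 4 ≡ 0 (mod 2).
  s_4 = 1 + 1 + 1 + 1 + 0 + 0 + 0 + 0 = 4 ≡ 0 (mod 2).
s = (0, 1, 0, 0)^T — this equals column 4 of H (binary 0100), so error is at position 4.
Correct: flip bit 4 of r = 101111110000010 to get c = 101011110000010.


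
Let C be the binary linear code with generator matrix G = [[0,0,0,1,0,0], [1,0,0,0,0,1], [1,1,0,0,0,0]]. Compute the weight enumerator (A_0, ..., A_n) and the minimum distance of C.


Weight distribution: A_0 = 1, A_1 = 1, A_2 = 3, A_3 = 3. Minimum distance d = 1.

Enumerate all 2^3 = 8 messages m ∈ F_2^3.
For each, compute codeword c = mG in F_2^6, then tally its weight.
  m = 000 → c = 000000, weight = 0.
  m = 100 → c = 000100, weight = 1.
  m = 010 → c = 100001, weight = 2.
  m = 110 → c = 100101, weight = 3.
  m = 001 → c = 110000, weight = 2.
  m = 101 → c = 110100, weight = 3.
  m = 011 → c = 010001, weight = 2.
  m = 111 → c = 010101, weight = 3.
Tally weights:
  weight 0: 1 codewords.
  weight 1: 1 codewords.
  weight 2: 3 codewords.
  weight 3: 3 codewords.
Minimum distance d = smallest w > 0 with A_w > 0 = 1.
Sanity: Σ A_w = 8 = 2^3 = 8 ✓.


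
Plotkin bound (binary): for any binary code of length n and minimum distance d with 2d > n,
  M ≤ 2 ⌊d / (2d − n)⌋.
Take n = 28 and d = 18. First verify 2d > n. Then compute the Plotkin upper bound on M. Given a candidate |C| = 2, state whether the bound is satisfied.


Plotkin bound M ≤ 4; given |C| = 2 ≤ bound (satisfied).

Check applicability: 2d = 36, n = 28.
2d − n = 8 > 0, so Plotkin applies.
Compute d/(2d−n) = 18/8 ≈ 2.2500.
⌊d/(2d−n)⌋ = 2.
Plotkin bound: M ≤ 2·2 = 4.
Given |C| = 2, check: satisfied.
This |C| is below the Plotkin bound.


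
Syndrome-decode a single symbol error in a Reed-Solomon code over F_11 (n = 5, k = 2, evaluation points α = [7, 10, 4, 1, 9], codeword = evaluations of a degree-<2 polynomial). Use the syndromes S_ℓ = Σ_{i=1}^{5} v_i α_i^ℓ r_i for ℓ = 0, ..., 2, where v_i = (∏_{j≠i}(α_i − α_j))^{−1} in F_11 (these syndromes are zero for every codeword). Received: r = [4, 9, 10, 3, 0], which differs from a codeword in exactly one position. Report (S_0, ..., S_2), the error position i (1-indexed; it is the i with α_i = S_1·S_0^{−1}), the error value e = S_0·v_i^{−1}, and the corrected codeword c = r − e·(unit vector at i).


S = (1, 1, 1), error at position 4, error magnitude e = 9, c = [4, 9, 10, 5, 0].

Step 1: column multipliers v_i = (∏_{j≠i}(α_i − α_j))^{−1} mod 11.
  i = 1 (α = 7): (7−10)(7−4)(7−1)(7−9) = (−3)·3·6·(−2) = 108 ≡ 9, so v_1 = 9^{−1} = 5 (mod 11).
  i = 2 (α = 10): (10−7)(10−4)(10−1)(10−9) = 3·6·9·1 = 162 ≡ 8, so v_2 = 8^{−1} = 7 (mod 11).
  i = 3 (α = 4): (4−7)(4−10)(4−1)(4−9) = (−3)·(−6)·3·(−5) = −270 ≡ 5, so v_3 = 5^{−1} = 9 (mod 11).
  i = 4 (α = 1): (1−7)(1−10)(1−4)(1−9) = (−6)·(−9)·(−3)·(−8) = 1296 ≡ 9, so v_4 = 9^{−1} = 5 (mod 11).
  i = 5 (α = 9): (9−7)(9−10)(9−4)(9−1) = 2·(−1)·5·8 = −80 ≡ 8, so v_5 = 8^{−1} = 7 (mod 11).
  v = [5, 7, 9, 5, 7].
Step 2: syndromes of r = [4, 9, 10, 3, 0] (all sums mod 11).
  S_0 = Σ v_i r_i = 5·4 + 7·9 + 9·10 + 5·3 + 7·0 = 188 ≡ 1.
  S_1 = Σ v_i α_i r_i = 5·7·4 + 7·10·9 + 9·4·10 + 5·1·3 + 7·9·0 = 1145 ≡ 1.
  α_i^2 mod 11 = [5, 1, 5, 1, 4].
  S_2 = Σ v_i α_i^2 r_i = 5·5·4 + 7·1·9 + 9·5·10 + 5·1·3 + 7·4·0 = 628 ≡ 1.
  S = (1, 1, 1) ≠ 0, so r is not a codeword (an error is present).
Step 3: locate the error. For a single error e at position i, S_ℓ = v_i·e·α_i^ℓ, so α_err = S_1/S_0.
  S_0^{−1} = 1^{−1} = 1 (mod 11), so α_err = 1·1 = 1 ≡ 1 = α_4. Error position i = 4.
  Consistency check: S_2/S_1 = 1·1 = 1 ≡ 1 = α_err ✓ (single-error assumption holds).
Step 4: error magnitude e = S_0/v_4 = S_0·∏_{j≠4}(α_4 − α_j) = 1·9 = 9 ≡ 9 (mod 11).
Step 5: correct position 4: c_4 = r_4 − e = 3 − 9 ≡ 5 (mod 11). Hence c = [4, 9, 10, 5, 0].
  Check: interpolating c through the α_i gives m(x) = 7 + 9·x (degree < 2) with m(α_i) = c_i for every i, so c is indeed a codeword.


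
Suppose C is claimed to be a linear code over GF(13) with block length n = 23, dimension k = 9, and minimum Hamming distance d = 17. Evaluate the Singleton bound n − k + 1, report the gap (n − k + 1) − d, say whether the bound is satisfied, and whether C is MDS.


Singleton RHS = n − k + 1 = 15, slack = -2, bound violated (no such code; not MDS).

Singleton bound: d ≤ n − k + 1.
Here n = 23, k = 9, so n − k + 1 = 15.
Given d = 17, check d ≤ 15: NO.
Slack = (n − k + 1) − d = -2.
The slack is negative: d = 17 exceeds n − k + 1 = 15 by 2, so the Singleton bound is violated and no linear [23, 9, 17]_13 code can exist. In particular it is not MDS (MDS requires d = n − k + 1 exactly).
Description: the claimed parameters are [23, 9, 17]_13; such a code would be impossible (violates the Singleton bound).


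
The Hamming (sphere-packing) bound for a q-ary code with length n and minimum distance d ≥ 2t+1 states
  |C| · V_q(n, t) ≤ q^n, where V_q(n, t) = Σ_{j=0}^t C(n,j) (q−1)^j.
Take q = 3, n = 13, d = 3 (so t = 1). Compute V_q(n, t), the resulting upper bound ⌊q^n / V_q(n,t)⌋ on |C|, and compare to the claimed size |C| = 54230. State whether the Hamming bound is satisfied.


V_q(n, t) = 27, q^n = 1594323, Hamming bound = 59049, |C| = 54230 ≤ bound (satisfied).

Step 1: Compute V_q(n, t) = Σ_{j=0}^1 C(n, j) (q−1)^j.
  j = 0: C(13,0)·(2)^0 = 1·1 = 1.
  j = 1: C(13,1)·(2)^1 = 13·2 = 26.
  V_q(n, t) = 1 + 26 = 27.
Step 2: q^n = 3^13 = 1594323.
Step 3: Hamming bound ⌊q^n / V_q(n,t)⌋ = ⌊1594323/27⌋ = 59049.
Step 4: Compare |C| = 54230 to 59049: satisfied.
The claimed |C| lies below the Hamming bound.


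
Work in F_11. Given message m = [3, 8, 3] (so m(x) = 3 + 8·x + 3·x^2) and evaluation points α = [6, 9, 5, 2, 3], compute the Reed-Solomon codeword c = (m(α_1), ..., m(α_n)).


c = [5, 10, 8, 9, 10]

Message polynomial: m(x) = 3 + 8·x + 3·x^2 (mod 11).
For each evaluation point α_i, compute m(α_i) mod 11:
  α_1 = 6: Horner steps 3 → 4 → 5, so m(6) = 5.
  α_2 = 9: Horner steps 3 → 2 → 10, so m(9) = 10.
  α_3 = 5: Horner steps 3 → 1 → 8, so m(5) = 8.
  α_4 = 2: Horner steps 3 → 3 → 9, so m(2) = 9.
  α_5 = 3: Horner steps 3 → 6 → 10, so m(3) = 10.
Codeword c = [5, 10, 8, 9, 10] ∈ F_11^5.


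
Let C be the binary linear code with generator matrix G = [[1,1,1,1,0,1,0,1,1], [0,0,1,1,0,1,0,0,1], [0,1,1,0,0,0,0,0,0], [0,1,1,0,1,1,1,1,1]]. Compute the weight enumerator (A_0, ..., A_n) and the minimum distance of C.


Weight distribution: A_0 = 1, A_2 = 1, A_3 = 2, A_4 = 3, A_5 = 4, A_6 = 3, A_7 = 2. Minimum distance d = 2.

Enumerate all 2^4 = 16 messages m ∈ F_2^4.
For each, compute codeword c = mG in F_2^9, then tally its weight.
  m = 0000 → c = 000000000, weight = 0.
  m = 1000 → c = 111101011, weight = 7.
  m = 0100 → c = 001101001, weight = 4.
  m = 1100 → c = 110000010, weight = 3.
  m = 0010 → c = 011000000, weight = 2.
  m = 1010 → c = 100101011, weight = 5.
  m = 0110 → c = 010101001, weight = 4.
  m = 1110 → c = 101000010, weight = 3.
  m = 0001 → c = 011011111, weight = 7.
  m = 1001 → c = 100110100, weight = 4.
  m = 0101 → c = 010110110, weight = 5.
  m = 1101 → c = 101011101, weight = 6.
  m = 0011 → c = 000011111, weight = 5.
  m = 1011 → c = 111110100, weight = 6.
  m = 0111 → c = 001110110, weight = 5.
  m = 1111 → c = 110011101, weight = 6.
Tally weights:
  weight 0: 1 codewords.
  weight 2: 1 codewords.
  weight 3: 2 codewords.
  weight 4: 3 codewords.
  weight 5: 4 codewords.
  weight 6: 3 codewords.
  weight 7: 2 codewords.
Minimum distance d = smallest w > 0 with A_w > 0 = 2.
Sanity: Σ A_w = 16 = 2^4 = 16 ✓.


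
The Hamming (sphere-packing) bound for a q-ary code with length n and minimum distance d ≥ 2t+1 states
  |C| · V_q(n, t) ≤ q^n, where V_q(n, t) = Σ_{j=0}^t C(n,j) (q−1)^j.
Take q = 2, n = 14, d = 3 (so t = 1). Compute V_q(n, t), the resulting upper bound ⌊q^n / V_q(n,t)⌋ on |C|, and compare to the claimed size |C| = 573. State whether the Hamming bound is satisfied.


V_q(n, t) = 15, q^n = 16384, Hamming bound = 1092, |C| = 573 ≤ bound (satisfied).

Step 1: Compute V_q(n, t) = Σ_{j=0}^1 C(n, j) (q−1)^j.
  j = 0: C(14,0)·(1)^0 = 1·1 = 1.
  j = 1: C(14,1)·(1)^1 = 14·1 = 14.
  V_q(n, t) = 1 + 14 = 15.
Step 2: q^n = 2^14 = 16384.
Step 3: Hamming bound ⌊q^n / V_q(n,t)⌋ = ⌊16384/15⌋ = 1092.
Step 4: Compare |C| = 573 to 1092: satisfied.
The claimed |C| lies below the Hamming bound.


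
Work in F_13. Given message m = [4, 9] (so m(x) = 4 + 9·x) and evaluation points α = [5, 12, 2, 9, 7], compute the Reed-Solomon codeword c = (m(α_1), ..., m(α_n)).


c = [10, 8, 9, 7, 2]

Message polynomial: m(x) = 4 + 9·x (mod 13).
For each evaluation point α_i, compute m(α_i) mod 13:
  α_1 = 5: Horner steps 9 → 10, so m(5) = 10.
  α_2 = 12: Horner steps 9 → 8, so m(12) = 8.
  α_3 = 2: Horner steps 9 → 9, so m(2) = 9.
  α_4 = 9: Horner steps 9 → 7, so m(9) = 7.
  α_5 = 7: Horner steps 9 → 2, so m(7) = 2.
Codeword c = [10, 8, 9, 7, 2] ∈ F_13^5.


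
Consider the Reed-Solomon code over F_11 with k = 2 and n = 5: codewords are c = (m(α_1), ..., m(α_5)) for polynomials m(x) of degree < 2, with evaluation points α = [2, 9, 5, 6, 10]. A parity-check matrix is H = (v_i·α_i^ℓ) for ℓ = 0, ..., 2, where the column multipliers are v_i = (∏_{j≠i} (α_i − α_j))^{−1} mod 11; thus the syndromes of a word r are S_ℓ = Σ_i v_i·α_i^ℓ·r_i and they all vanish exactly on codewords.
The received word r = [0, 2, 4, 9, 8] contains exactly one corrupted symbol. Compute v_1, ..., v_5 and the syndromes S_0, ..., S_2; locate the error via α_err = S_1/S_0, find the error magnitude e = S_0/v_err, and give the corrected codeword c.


S = (2, 9, 2), error at position 5, error magnitude e = 1, c = [0, 2, 4, 9, 7].

Step 1: column multipliers v_i = (∏_{j≠i}(α_i − α_j))^{−1} mod 11.
  i = 1 (α = 2): (2−9)(2−5)(2−6)(2−10) = (−7)·(−3)·(−4)·(−8) = 672 ≡ 1, so v_1 = 1^{−1} = 1 (mod 11).
  i = 2 (α = 9): (9−2)(9−5)(9−6)(9−10) = 7·4·3·(−1) = −84 ≡ 4, so v_2 = 4^{−1} = 3 (mod 11).
  i = 3 (α = 5): (5−2)(5−9)(5−6)(5−10) = 3·(−4)·(−1)·(−5) = −60 ≡ 6, so v_3 = 6^{−1} = 2 (mod 11).
  i = 4 (α = 6): (6−2)(6−9)(6−5)(6−10) = 4·(−3)·1·(−4) = 48 ≡ 4, so v_4 = 4^{−1} = 3 (mod 11).
  i = 5 (α = 10): (10−2)(10−9)(10−5)(10−6) = 8·1·5·4 = 160 ≡ 6, so v_5 = 6^{−1} = 2 (mod 11).
  v = [1, 3, 2, 3, 2].
Step 2: syndromes of r = [0, 2, 4, 9, 8] (all sums mod 11).
  S_0 = Σ v_i r_i = 1·0 + 3·2 + 2·4 + 3·9 + 2·8 = 57 ≡ 2.
  S_1 = Σ v_i α_i r_i = 1·2·0 + 3·9·2 + 2·5·4 + 3·6·9 + 2·10·8 = 416 ≡ 9.
  α_i^2 mod 11 = [4, 4, 3, 3, 1].
  S_2 = Σ v_i α_i^2 r_i = 1·4·0 + 3·4·2 + 2·3·4 + 3·3·9 + 2·1·8 = 145 ≡ 2.
  S = (2, 9, 2) ≠ 0, so r is not a codeword (an error is present).
Step 3: locate the error. For a single error e at position i, S_ℓ = v_i·e·α_i^ℓ, so α_err = S_1/S_0.
  S_0^{−1} = 2^{−1} = 6 (mod 11), so α_err = 9·6 = 54 ≡ 10 = α_5. Error position i = 5.
  Consistency check: S_2/S_1 = 2·5 = 10 ≡ 10 = α_err ✓ (single-error assumption holds).
Step 4: error magnitude e = S_0/v_5 = S_0·∏_{j≠5}(α_5 − α_j) = 2·6 = 12 ≡ 1 (mod 11).
Step 5: correct position 5: c_5 = r_5 − e = 8 − 1 ≡ 7 (mod 11). Hence c = [0, 2, 4, 9, 7].
  Check: interpolating c through the α_i gives m(x) = 1 + 5·x (degree < 2) with m(α_i) = c_i for every i, so c is indeed a codeword.


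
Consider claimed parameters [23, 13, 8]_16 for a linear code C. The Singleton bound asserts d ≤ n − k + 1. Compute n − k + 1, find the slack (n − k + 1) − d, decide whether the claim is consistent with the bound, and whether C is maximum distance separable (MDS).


Singleton RHS = n − k + 1 = 11, slack = 3, bound satisfied, not MDS.

Singleton bound: d ≤ n − k + 1.
Here n = 23, k = 13, so n − k + 1 = 11.
Given d = 8, check d ≤ 11: YES.
Slack = (n − k + 1) − d = 3.
The code is NOT MDS (slack = 3 > 0).
Description: the claimed parameters are [23, 13, 8]_16; such a code would be non-MDS.


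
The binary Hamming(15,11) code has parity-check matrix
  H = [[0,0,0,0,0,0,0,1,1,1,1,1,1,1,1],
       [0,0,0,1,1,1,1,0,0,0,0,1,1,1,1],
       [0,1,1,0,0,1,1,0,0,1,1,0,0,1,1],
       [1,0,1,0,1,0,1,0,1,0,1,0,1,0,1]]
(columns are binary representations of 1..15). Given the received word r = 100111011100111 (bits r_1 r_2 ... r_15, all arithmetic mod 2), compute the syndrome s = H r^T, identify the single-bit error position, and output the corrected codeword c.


s = (0, 0, 0, 1)^T, error position = 1, corrected codeword c = 000111011100111

Compute s = H r^T mod 2 one row at a time:
  s_1 = 1 + 1 + 1 + 0 + 0 + 1 + 1 + 1 = 6 ≡ 0 (mod 2).
  s_2 = 1 + 1 + 1 + 0 + 0 + 1 + 1 + 1 = 6 ≡ 0 (mod 2).
  s_3 = 0 + 0 + 1 + 0 + 1 + 0 + 1 + 1 = 4 ≡ 0 (mod 2).
  s_4 = 1 + 0 + 1 + 0 + 1 + 0 + 1 + 1 = 5 ≡ 1 (mod 2).
s = (0, 0, 0, 1)^T — this equals column 1 of H (binary 0001), so error is at position 1.
Correct: flip bit 1 of r = 100111011100111 to get c = 000111011100111.


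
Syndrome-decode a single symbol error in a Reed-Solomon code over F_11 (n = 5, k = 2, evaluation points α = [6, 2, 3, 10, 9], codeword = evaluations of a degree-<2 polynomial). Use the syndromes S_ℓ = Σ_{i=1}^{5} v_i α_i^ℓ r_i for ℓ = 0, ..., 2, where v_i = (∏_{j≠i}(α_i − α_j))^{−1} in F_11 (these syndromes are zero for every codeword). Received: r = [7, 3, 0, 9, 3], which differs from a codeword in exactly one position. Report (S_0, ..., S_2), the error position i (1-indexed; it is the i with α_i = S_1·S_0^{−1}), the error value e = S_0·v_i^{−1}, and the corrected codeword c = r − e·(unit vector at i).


S = (5, 10, 9), error at position 2, error magnitude e = 9, c = [7, 5, 0, 9, 3].

Step 1: column multipliers v_i = (∏_{j≠i}(α_i − α_j))^{−1} mod 11.
  i = 1 (α = 6): (6−2)(6−3)(6−10)(6−9) = 4·3·(−4)·(−3) = 144 ≡ 1, so v_1 = 1^{−1} = 1 (mod 11).
  i = 2 (α = 2): (2−6)(2−3)(2−10)(2−9) = (−4)·(−1)·(−8)·(−7) = 224 ≡ 4, so v_2 = 4^{−1} = 3 (mod 11).
  i = 3 (α = 3): (3−6)(3−2)(3−10)(3−9) = (−3)·1·(−7)·(−6) = −126 ≡ 6, so v_3 = 6^{−1} = 2 (mod 11).
  i = 4 (α = 10): (10−6)(10−2)(10−3)(10−9) = 4·8·7·1 = 224 ≡ 4, so v_4 = 4^{−1} = 3 (mod 11).
  i = 5 (α = 9): (9−6)(9−2)(9−3)(9−10) = 3·7·6·(−1) = −126 ≡ 6, so v_5 = 6^{−1} = 2 (mod 11).
  v = [1, 3, 2, 3, 2].
Step 2: syndromes of r = [7, 3, 0, 9, 3] (all sums mod 11).
  S_0 = Σ v_i r_i = 1·7 + 3·3 + 2·0 + 3·9 + 2·3 = 49 ≡ 5.
  S_1 = Σ v_i α_i r_i = 1·6·7 + 3·2·3 + 2·3·0 + 3·10·9 + 2·9·3 = 384 ≡ 10.
  α_i^2 mod 11 = [3, 4, 9, 1, 4].
  S_2 = Σ v_i α_i^2 r_i = 1·3·7 + 3·4·3 + 2·9·0 + 3·1·9 + 2·4·3 = 108 ≡ 9.
  S = (5, 10, 9) ≠ 0, so r is not a codeword (an error is present).
Step 3: locate the error. For a single error e at position i, S_ℓ = v_i·e·α_i^ℓ, so α_err = S_1/S_0.
  S_0^{−1} = 5^{−1} = 9 (mod 11), so α_err = 10·9 = 90 ≡ 2 = α_2. Error position i = 2.
  Consistency check: S_2/S_1 = 9·10 = 90 ≡ 2 = α_err ✓ (single-error assumption holds).
Step 4: error magnitude e = S_0/v_2 = S_0·∏_{j≠2}(α_2 − α_j) = 5·4 = 20 ≡ 9 (mod 11).
Step 5: correct position 2: c_2 = r_2 − e = 3 − 9 ≡ 5 (mod 11). Hence c = [7, 5, 0, 9, 3].
  Check: interpolating c through the α_i gives m(x) = 4 + 6·x (degree < 2) with m(α_i) = c_i for every i, so c is indeed a codeword.


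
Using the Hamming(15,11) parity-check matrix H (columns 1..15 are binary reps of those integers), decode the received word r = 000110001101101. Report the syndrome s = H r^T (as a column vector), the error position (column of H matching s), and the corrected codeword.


s = (1, 1, 0, 0)^T, error position = 12, corrected codeword c = 000110001100101

Compute s = H r^T mod 2 one row at a time:
  s_1 = 0 + 1 + 1 + 0 + 1 + 1 + 0 + 1 = 5 ≡ 1 (mod 2).
  s_2 = 1 + 1 + 0 + 0 + 1 + 1 + 0 + 1 = 5 ≡ 1 (mod 2).
  s_3 = 0 + 0 + 0 + 0 + 1 + 0 + 0 + 1 = 2 ≡ 0 (mod 2).
  s_4 = 0 + 0 + 1 + 0 + 1 + 0 + 1 + 1 = 4 ≡ 0 (mod 2).
s = (1, 1, 0, 0)^T — this equals column 12 of H (binary 1100), so error is at position 12.
Correct: flip bit 12 of r = 000110001101101 to get c = 000110001100101.


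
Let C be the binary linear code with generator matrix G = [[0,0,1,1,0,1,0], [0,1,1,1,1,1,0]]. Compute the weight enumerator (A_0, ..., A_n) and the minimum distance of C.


Weight distribution: A_0 = 1, A_2 = 1, A_3 = 1, A_5 = 1. Minimum distance d = 2.

Enumerate all 2^2 = 4 messages m ∈ F_2^2.
For each, compute codeword c = mG in F_2^7, then tally its weight.
  m = 00 → c = 0000000, weight = 0.
  m = 10 → c = 0011010, weight = 3.
  m = 01 → c = 0111110, weight = 5.
  m = 11 → c = 0100100, weight = 2.
Tally weights:
  weight 0: 1 codewords.
  weight 2: 1 codewords.
  weight 3: 1 codewords.
  weight 5: 1 codewords.
Minimum distance d = smallest w > 0 with A_w > 0 = 2.
Sanity: Σ A_w = 4 = 2^2 = 4 ✓.


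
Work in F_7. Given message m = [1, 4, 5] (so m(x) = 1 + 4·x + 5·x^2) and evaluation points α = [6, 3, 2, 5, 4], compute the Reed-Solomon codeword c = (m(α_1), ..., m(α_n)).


c = [2, 2, 1, 6, 6]

Message polynomial: m(x) = 1 + 4·x + 5·x^2 (mod 7).
For each evaluation point α_i, compute m(α_i) mod 7:
  α_1 = 6: Horner steps 5 → 6 → 2, so m(6) = 2.
  α_2 = 3: Horner steps 5 → 5 → 2, so m(3) = 2.
  α_3 = 2: Horner steps 5 → 0 → 1, so m(2) = 1.
  α_4 = 5: Horner steps 5 → 1 → 6, so m(5) = 6.
  α_5 = 4: Horner steps 5 → 3 → 6, so m(4) = 6.
Codeword c = [2, 2, 1, 6, 6] ∈ F_7^5.


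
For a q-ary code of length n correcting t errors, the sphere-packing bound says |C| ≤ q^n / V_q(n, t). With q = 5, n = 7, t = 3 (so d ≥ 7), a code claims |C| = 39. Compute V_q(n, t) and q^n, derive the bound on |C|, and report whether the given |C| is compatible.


V_q(n, t) = 2605, q^n = 78125, Hamming bound = 29, |C| = 39 > bound (violated).

Step 1: Compute V_q(n, t) = Σ_{j=0}^3 C(n, j) (q−1)^j.
  j = 0: C(7,0)·(4)^0 = 1·1 = 1.
  j = 1: C(7,1)·(4)^1 = 7·4 = 28.
  j = 2: C(7,2)·(4)^2 = 21·16 = 336.
  j = 3: C(7,3)·(4)^3 = 35·64 = 2240.
  V_q(n, t) = 1 + 28 + 336 + 2240 = 2605.
Step 2: q^n = 5^7 = 78125.
Step 3: Hamming bound ⌊q^n / V_q(n,t)⌋ = ⌊78125/2605⌋ = 29.
Step 4: Compare |C| = 39 to 29: violated.
The claimed |C| lies above the Hamming bound, so no 5-ary code of length 7 with d ≥ 7 can have 39 codewords.


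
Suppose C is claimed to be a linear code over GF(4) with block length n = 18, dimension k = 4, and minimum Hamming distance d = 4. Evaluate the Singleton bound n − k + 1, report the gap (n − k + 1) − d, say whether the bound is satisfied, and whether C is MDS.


Singleton RHS = n − k + 1 = 15, slack = 11, bound satisfied, not MDS.

Singleton bound: d ≤ n − k + 1.
Here n = 18, k = 4, so n − k + 1 = 15.
Given d = 4, check d ≤ 15: YES.
Slack = (n − k + 1) − d = 11.
The code is NOT MDS (slack = 11 > 0).
Description: the claimed parameters are [18, 4, 4]_4; such a code would be non-MDS.


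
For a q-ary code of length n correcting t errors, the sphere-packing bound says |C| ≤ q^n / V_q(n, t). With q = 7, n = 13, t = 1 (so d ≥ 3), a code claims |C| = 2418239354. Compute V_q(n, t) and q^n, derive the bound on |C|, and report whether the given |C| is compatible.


V_q(n, t) = 79, q^n = 96889010407, Hamming bound = 1226443169, |C| = 2418239354 > bound (violated).

Step 1: Compute V_q(n, t) = Σ_{j=0}^1 C(n, j) (q−1)^j.
  j = 0: C(13,0)·(6)^0 = 1·1 = 1.
  j = 1: C(13,1)·(6)^1 = 13·6 = 78.
  V_q(n, t) = 1 + 78 = 79.
Step 2: q^n = 7^13 = 96889010407.
Step 3: Hamming bound ⌊q^n / V_q(n,t)⌋ = ⌊96889010407/79⌋ = 1226443169.
Step 4: Compare |C| = 2418239354 to 1226443169: violated.
The claimed |C| lies above the Hamming bound, so no 7-ary code of length 13 with d ≥ 3 can have 2418239354 codewords.


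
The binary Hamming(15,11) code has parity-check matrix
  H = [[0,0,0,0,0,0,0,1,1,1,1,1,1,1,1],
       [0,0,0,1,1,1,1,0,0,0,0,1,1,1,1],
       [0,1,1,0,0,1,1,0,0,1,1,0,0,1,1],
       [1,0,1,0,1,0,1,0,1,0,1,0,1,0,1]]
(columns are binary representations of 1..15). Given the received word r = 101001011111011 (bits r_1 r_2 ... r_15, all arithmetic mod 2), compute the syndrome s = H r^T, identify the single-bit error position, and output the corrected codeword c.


s = (1, 0, 0, 1)^T, error position = 9, corrected codeword c = 101001010111011

Compute s = H r^T mod 2 one row at a time:
  s_1 = 1 + 1 + 1 + 1 + 1 + 0 + 1 + 1 = 7 ≡ 1 (mod 2).
  s_2 = 0 + 0 + 1 + 0 + 1 + 0 + 1 + 1 = 4 ≡ 0 (mod 2).
  s_3 = 0 + 1 + 1 + 0 + 1 + 1 + 1 + 1 = 6 ≡ 0 (mod 2).
  s_4 = 1 + 1 + 0 + 0 + 1 + 1 + 0 + 1 = 5 ≡ 1 (mod 2).
s = (1, 0, 0, 1)^T — this equals column 9 of H (binary 1001), so error is at position 9.
Correct: flip bit 9 of r = 101001011111011 to get c = 101001010111011.


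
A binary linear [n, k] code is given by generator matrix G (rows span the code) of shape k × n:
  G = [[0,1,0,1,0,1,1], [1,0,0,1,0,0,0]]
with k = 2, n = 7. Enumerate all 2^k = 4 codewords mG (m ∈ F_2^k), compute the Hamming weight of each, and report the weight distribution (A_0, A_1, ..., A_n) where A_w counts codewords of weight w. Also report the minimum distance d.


Weight distribution: A_0 = 1, A_2 = 1, A_4 = 2. Minimum distance d = 2.

Enumerate all 2^2 = 4 messages m ∈ F_2^2.
For each, compute codeword c = mG in F_2^7, then tally its weight.
  m = 00 → c = 0000000, weight = 0.
  m = 10 → c = 0101011, weight = 4.
  m = 01 → c = 1001000, weight = 2.
  m = 11 → c = 1100011, weight = 4.
Tally weights:
  weight 0: 1 codewords.
  weight 2: 1 codewords.
  weight 4: 2 codewords.
Minimum distance d = smallest w > 0 with A_w > 0 = 2.
Sanity: Σ A_w = 4 = 2^2 = 4 ✓.


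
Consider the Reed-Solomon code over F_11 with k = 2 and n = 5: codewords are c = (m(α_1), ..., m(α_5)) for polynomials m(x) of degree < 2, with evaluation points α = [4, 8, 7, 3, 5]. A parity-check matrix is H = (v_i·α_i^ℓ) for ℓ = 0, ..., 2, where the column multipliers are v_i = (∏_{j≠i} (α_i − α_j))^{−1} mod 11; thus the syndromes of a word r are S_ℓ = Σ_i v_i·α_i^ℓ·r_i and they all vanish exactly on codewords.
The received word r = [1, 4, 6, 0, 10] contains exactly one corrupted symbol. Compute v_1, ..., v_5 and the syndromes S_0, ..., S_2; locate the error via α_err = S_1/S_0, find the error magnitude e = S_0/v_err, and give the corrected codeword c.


S = (9, 5, 4), error at position 4, error magnitude e = 8, c = [1, 4, 6, 3, 10].

Step 1: column multipliers v_i = (∏_{j≠i}(α_i − α_j))^{−1} mod 11.
  i = 1 (α = 4): (4−8)(4−7)(4−3)(4−5) = (−4)·(−3)·1·(−1) = −12 ≡ 10, so v_1 = 10^{−1} = 10 (mod 11).
  i = 2 (α = 8): (8−4)(8−7)(8−3)(8−5) = 4·1·5·3 = 60 ≡ 5, so v_2 = 5^{−1} = 9 (mod 11).
  i = 3 (α = 7): (7−4)(7−8)(7−3)(7−5) = 3·(−1)·4·2 = −24 ≡ 9, so v_3 = 9^{−1} = 5 (mod 11).
  i = 4 (α = 3): (3−4)(3−8)(3−7)(3−5) = (−1)·(−5)·(−4)·(−2) = 40 ≡ 7, so v_4 = 7^{−1} = 8 (mod 11).
  i = 5 (α = 5): (5−4)(5−8)(5−7)(5−3) = 1·(−3)·(−2)·2 = 12 ≡ 1, so v_5 = 1^{−1} = 1 (mod 11).
  v = [10, 9, 5, 8, 1].
Step 2: syndromes of r = [1, 4, 6, 0, 10] (all sums mod 11).
  S_0 = Σ v_i r_i = 10·1 + 9·4 + 5·6 + 8·0 + 1·10 = 86 ≡ 9.
  S_1 = Σ v_i α_i r_i = 10·4·1 + 9·8·4 + 5·7·6 + 8·3·0 + 1·5·10 = 588 ≡ 5.
  α_i^2 mod 11 = [5, 9, 5, 9, 3].
  S_2 = Σ v_i α_i^2 r_i = 10·5·1 + 9·9·4 + 5·5·6 + 8·9·0 + 1·3·10 = 554 ≡ 4.
  S = (9, 5, 4) ≠ 0, so r is not a codeword (an error is present).
Step 3: locate the error. For a single error e at position i, S_ℓ = v_i·e·α_i^ℓ, so α_err = S_1/S_0.
  S_0^{−1} = 9^{−1} = 5 (mod 11), so α_err = 5·5 = 25 ≡ 3 = α_4. Error position i = 4.
  Consistency check: S_2/S_1 = 4·9 = 36 ≡ 3 = α_err ✓ (single-error assumption holds).
Step 4: error magnitude e = S_0/v_4 = S_0·∏_{j≠4}(α_4 − α_j) = 9·7 = 63 ≡ 8 (mod 11).
Step 5: correct position 4: c_4 = r_4 − e = 0 − 8 ≡ 3 (mod 11). Hence c = [1, 4, 6, 3, 10].
  Check: interpolating c through the α_i gives m(x) = 9 + 9·x (degree < 2) with m(α_i) = c_i for every i, so c is indeed a codeword.


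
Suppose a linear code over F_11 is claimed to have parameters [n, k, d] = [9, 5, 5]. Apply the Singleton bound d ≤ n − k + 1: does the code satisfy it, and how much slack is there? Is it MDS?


Singleton RHS = n − k + 1 = 5, slack = 0, bound satisfied, MDS.

Singleton bound: d ≤ n − k + 1.
Here n = 9, k = 5, so n − k + 1 = 5.
Given d = 5, check d ≤ 5: YES.
Slack = (n − k + 1) − d = 0.
The code is MDS (slack = 0).
Description: the claimed parameters are [9, 5, 5]_11; such a code would be MDS (meets Singleton bound).


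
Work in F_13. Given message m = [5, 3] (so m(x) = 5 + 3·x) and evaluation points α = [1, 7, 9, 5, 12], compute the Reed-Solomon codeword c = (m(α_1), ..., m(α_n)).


c = [8, 0, 6, 7, 2]

Message polynomial: m(x) = 5 + 3·x (mod 13).
For each evaluation point α_i, compute m(α_i) mod 13:
  α_1 = 1: Horner steps 3 → 8, so m(1) = 8.
  α_2 = 7: Horner steps 3 → 0, so m(7) = 0.
  α_3 = 9: Horner steps 3 → 6, so m(9) = 6.
  α_4 = 5: Horner steps 3 → 7, so m(5) = 7.
  α_5 = 12: Horner steps 3 → 2, so m(12) = 2.
Codeword c = [8, 0, 6, 7, 2] ∈ F_13^5.


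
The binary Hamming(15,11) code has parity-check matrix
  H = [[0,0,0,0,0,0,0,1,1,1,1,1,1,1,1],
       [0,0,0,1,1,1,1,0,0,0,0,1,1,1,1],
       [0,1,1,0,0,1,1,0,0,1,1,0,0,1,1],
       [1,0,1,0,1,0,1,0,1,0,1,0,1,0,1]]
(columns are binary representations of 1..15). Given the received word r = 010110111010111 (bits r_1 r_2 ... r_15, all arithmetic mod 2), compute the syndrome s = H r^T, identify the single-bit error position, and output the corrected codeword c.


s = (0, 0, 1, 0)^T, error position = 2, corrected codeword c = 000110111010111

Compute s = H r^T mod 2 one row at a time:
  s_1 = 1 + 1 + 0 + 1 + 0 + 1 + 1 + 1 = 6 ≡ 0 (mod 2).
  s_2 = 1 + 1 + 0 + 1 + 0 + 1 + 1 + 1 = 6 ≡ 0 (mod 2).
  s_3 = 1 + 0 + 0 + 1 + 0 + 1 + 1 + 1 = 5 ≡ 1 (mod 2).
  s_4 = 0 + 0 + 1 + 1 + 1 + 1 + 1 + 1 = 6 ≡ 0 (mod 2).
s = (0, 0, 1, 0)^T — this equals column 2 of H (binary 0010), so error is at position 2.
Correct: flip bit 2 of r = 010110111010111 to get c = 000110111010111.


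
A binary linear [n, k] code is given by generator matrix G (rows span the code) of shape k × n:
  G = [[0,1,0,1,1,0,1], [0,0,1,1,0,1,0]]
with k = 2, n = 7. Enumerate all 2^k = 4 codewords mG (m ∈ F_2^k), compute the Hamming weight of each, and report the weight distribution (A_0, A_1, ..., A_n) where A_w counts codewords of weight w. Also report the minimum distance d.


Weight distribution: A_0 = 1, A_3 = 1, A_4 = 1, A_5 = 1. Minimum distance d = 3.

Enumerate all 2^2 = 4 messages m ∈ F_2^2.
For each, compute codeword c = mG in F_2^7, then tally its weight.
  m = 00 → c = 0000000, weight = 0.
  m = 10 → c = 0101101, weight = 4.
  m = 01 → c = 0011010, weight = 3.
  m = 11 → c = 0110111, weight = 5.
Tally weights:
  weight 0: 1 codewords.
  weight 3: 1 codewords.
  weight 4: 1 codewords.
  weight 5: 1 codewords.
Minimum distance d = smallest w > 0 with A_w > 0 = 3.
Sanity: Σ A_w = 4 = 2^2 = 4 ✓.


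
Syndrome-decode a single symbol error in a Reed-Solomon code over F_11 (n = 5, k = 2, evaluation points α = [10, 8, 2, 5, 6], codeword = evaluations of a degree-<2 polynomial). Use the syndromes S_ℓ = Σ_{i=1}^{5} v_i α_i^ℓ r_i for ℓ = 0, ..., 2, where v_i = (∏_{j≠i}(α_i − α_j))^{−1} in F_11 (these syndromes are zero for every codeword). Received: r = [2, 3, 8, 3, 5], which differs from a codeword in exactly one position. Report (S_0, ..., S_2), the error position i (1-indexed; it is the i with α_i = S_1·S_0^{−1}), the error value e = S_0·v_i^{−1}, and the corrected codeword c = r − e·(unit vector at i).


S = (1, 8, 9), error at position 2, error magnitude e = 5, c = [2, 9, 8, 3, 5].

Step 1: column multipliers v_i = (∏_{j≠i}(α_i − α_j))^{−1} mod 11.
  i = 1 (α = 10): (10−8)(10−2)(10−5)(10−6) = 2·8·5·4 = 320 ≡ 1, so v_1 = 1^{−1} = 1 (mod 11).
  i = 2 (α = 8): (8−10)(8−2)(8−5)(8−6) = (−2)·6·3·2 = −72 ≡ 5, so v_2 = 5^{−1} = 9 (mod 11).
  i = 3 (α = 2): (2−10)(2−8)(2−5)(2−6) = (−8)·(−6)·(−3)·(−4) = 576 ≡ 4, so v_3 = 4^{−1} = 3 (mod 11).
  i = 4 (α = 5): (5−10)(5−8)(5−2)(5−6) = (−5)·(−3)·3·(−1) = −45 ≡ 10, so v_4 = 10^{−1} = 10 (mod 11).
  i = 5 (α = 6): (6−10)(6−8)(6−2)(6−5) = (−4)·(−2)·4·1 = 32 ≡ 10, so v_5 = 10^{−1} = 10 (mod 11).
  v = [1, 9, 3, 10, 10].
Step 2: syndromes of r = [2, 3, 8, 3, 5] (all sums mod 11).
  S_0 = Σ v_i r_i = 1·2 + 9·3 + 3·8 + 10·3 + 10·5 = 133 ≡ 1.
  S_1 = Σ v_i α_i r_i = 1·10·2 + 9·8·3 + 3·2·8 + 10·5·3 + 10·6·5 = 734 ≡ 8.
  α_i^2 mod 11 = [1, 9, 4, 3, 3].
  S_2 = Σ v_i α_i^2 r_i = 1·1·2 + 9·9·3 + 3·4·8 + 10·3·3 + 10·3·5 = 581 ≡ 9.
  S = (1, 8, 9) ≠ 0, so r is not a codeword (an error is present).
Step 3: locate the error. For a single error e at position i, S_ℓ = v_i·e·α_i^ℓ, so α_err = S_1/S_0.
  S_0^{−1} = 1^{−1} = 1 (mod 11), so α_err = 8·1 = 8 ≡ 8 = α_2. Error position i = 2.
  Consistency check: S_2/S_1 = 9·7 = 63 ≡ 8 = α_err ✓ (single-error assumption holds).
Step 4: error magnitude e = S_0/v_2 = S_0·∏_{j≠2}(α_2 − α_j) = 1·5 = 5 ≡ 5 (mod 11).
Step 5: correct position 2: c_2 = r_2 − e = 3 − 5 ≡ 9 (mod 11). Hence c = [2, 9, 8, 3, 5].
  Check: interpolating c through the α_i gives m(x) = 4 + 2·x (degree < 2) with m(α_i) = c_i for every i, so c is indeed a codeword.


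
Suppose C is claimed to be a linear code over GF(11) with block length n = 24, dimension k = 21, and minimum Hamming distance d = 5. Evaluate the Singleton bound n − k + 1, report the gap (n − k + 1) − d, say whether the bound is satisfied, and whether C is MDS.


Singleton RHS = n − k + 1 = 4, slack = -1, bound violated (no such code; not MDS).

Singleton bound: d ≤ n − k + 1.
Here n = 24, k = 21, so n − k + 1 = 4.
Given d = 5, check d ≤ 4: NO.
Slack = (n − k + 1) − d = -1.
The slack is negative: d = 5 exceeds n − k + 1 = 4 by 1, so the Singleton bound is violated and no linear [24, 21, 5]_11 code can exist. In particular it is not MDS (MDS requires d = n − k + 1 exactly).
Description: the claimed parameters are [24, 21, 5]_11; such a code would be impossible (violates the Singleton bound).


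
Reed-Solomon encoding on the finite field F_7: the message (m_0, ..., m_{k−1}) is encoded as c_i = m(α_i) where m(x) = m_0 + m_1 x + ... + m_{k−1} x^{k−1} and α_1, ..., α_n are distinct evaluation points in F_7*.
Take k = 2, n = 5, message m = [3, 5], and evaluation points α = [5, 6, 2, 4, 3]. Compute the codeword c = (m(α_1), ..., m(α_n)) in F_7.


c = [0, 5, 6, 2, 4]

Message polynomial: m(x) = 3 + 5·x (mod 7).
For each evaluation point α_i, compute m(α_i) mod 7:
  α_1 = 5: Horner steps 5 → 0, so m(5) = 0.
  α_2 = 6: Horner steps 5 → 5, so m(6) = 5.
  α_3 = 2: Horner steps 5 → 6, so m(2) = 6.
  α_4 = 4: Horner steps 5 → 2, so m(4) = 2.
  α_5 = 3: Horner steps 5 → 4, so m(3) = 4.
Codeword c = [0, 5, 6, 2, 4] ∈ F_7^5.
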